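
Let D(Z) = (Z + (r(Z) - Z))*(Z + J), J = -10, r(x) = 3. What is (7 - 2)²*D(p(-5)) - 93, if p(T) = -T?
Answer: -468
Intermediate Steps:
D(Z) = -30 + 3*Z (D(Z) = (Z + (3 - Z))*(Z - 10) = 3*(-10 + Z) = -30 + 3*Z)
(7 - 2)²*D(p(-5)) - 93 = (7 - 2)²*(-30 + 3*(-1*(-5))) - 93 = 5²*(-30 + 3*5) - 93 = 25*(-30 + 15) - 93 = 25*(-15) - 93 = -375 - 93 = -468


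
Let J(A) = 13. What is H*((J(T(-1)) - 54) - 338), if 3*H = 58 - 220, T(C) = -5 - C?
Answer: 20466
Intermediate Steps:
H = -54 (H = (58 - 220)/3 = (⅓)*(-162) = -54)
H*((J(T(-1)) - 54) - 338) = -54*((13 - 54) - 338) = -54*(-41 - 338) = -54*(-379) = 20466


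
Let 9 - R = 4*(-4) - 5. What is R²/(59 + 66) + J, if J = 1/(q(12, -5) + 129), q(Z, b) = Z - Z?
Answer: 4649/645 ≈ 7.2077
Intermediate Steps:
q(Z, b) = 0
J = 1/129 (J = 1/(0 + 129) = 1/129 ≈ 0.0077519)
R = 30 (R = 9 - (4*(-4) - 5) = 9 - (-16 - 5) = 9 - 1*(-21) = 9 + 21 = 30)
R²/(59 + 66) + J = 30²/(59 + 66) + 1/129 = 900/125 + 1/129 = (1/125)*900 + 1/129 = 36/5 + 1/129 = 4649/645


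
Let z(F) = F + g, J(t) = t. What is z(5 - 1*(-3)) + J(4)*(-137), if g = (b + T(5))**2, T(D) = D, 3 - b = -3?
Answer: -419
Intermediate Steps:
b = 6 (b = 3 - 1*(-3) = 3 + 3 = 6)
g = 121 (g = (6 + 5)**2 = 11**2 = 121)
z(F) = 121 + F (z(F) = F + 121 = 121 + F)
z(5 - 1*(-3)) + J(4)*(-137) = (121 + (5 - 1*(-3))) + 4*(-137) = (121 + (5 + 3)) - 548 = (121 + 8) - 548 = 129 - 548 = -419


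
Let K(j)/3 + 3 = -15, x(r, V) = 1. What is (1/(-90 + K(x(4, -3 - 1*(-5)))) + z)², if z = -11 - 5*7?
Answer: 43890625/20736 ≈ 2116.6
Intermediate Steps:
K(j) = -54 (K(j) = -9 + 3*(-15) = -9 - 45 = -54)
z = -46 (z = -11 - 35 = -46)
(1/(-90 + K(x(4, -3 - 1*(-5)))) + z)² = (1/(-90 - 54) - 46)² = (1/(-144) - 46)² = (-1/144 - 46)² = (-6625/144)² = 43890625/20736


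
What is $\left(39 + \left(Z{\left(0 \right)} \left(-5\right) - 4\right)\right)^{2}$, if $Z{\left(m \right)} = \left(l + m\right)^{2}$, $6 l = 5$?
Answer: $\frac{1288225}{1296} \approx 994.0$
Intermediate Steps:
$l = \frac{5}{6}$ ($l = \frac{1}{6} \cdot 5 = \frac{5}{6} \approx 0.83333$)
$Z{\left(m \right)} = \left(\frac{5}{6} + m\right)^{2}$
$\left(39 + \left(Z{\left(0 \right)} \left(-5\right) - 4\right)\right)^{2} = \left(39 - \left(4 - \frac{\left(5 + 6 \cdot 0\right)^{2}}{36} \left(-5\right)\right)\right)^{2} = \left(39 - \left(4 - \frac{\left(5 + 0\right)^{2}}{36} \left(-5\right)\right)\right)^{2} = \left(39 - \left(4 - \frac{5^{2}}{36} \left(-5\right)\right)\right)^{2} = \left(39 - \left(4 - \frac{1}{36} \cdot 25 \left(-5\right)\right)\right)^{2} = \left(39 + \left(\frac{25}{36} \left(-5\right) - 4\right)\right)^{2} = \left(39 - \frac{269}{36}\right)^{2} = \left(\frac{1135}{36}\right)^{2} = \frac{1288225}{1296}$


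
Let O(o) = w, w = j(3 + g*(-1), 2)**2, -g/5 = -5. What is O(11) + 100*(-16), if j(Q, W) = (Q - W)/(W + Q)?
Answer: -39964/25 ≈ -1598.6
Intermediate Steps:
g = 25 (g = -5*(-5) = 25)
j(Q, W) = (Q - W)/(Q + W)
w = 36/25 (w = (((3 + 25*(-1)) - 1*2)/((3 + 25*(-1)) + 2))**2 = (((3 - 25) - 2)/((3 - 25) + 2))**2 = ((-22 - 2)/(-22 + 2))**2 = (-24/(-20))**2 = (-1/20*(-24))**2 = (6/5)**2 = 36/25 ≈ 1.4400)
O(o) = 36/25
O(11) + 100*(-16) = 36/25 + 100*(-16) = 36/25 - 1600 = -39964/25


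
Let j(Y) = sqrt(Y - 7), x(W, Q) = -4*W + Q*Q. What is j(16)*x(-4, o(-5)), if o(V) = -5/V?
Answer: 51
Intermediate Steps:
x(W, Q) = Q**2 - 4*W (x(W, Q) = -4*W + Q**2 = Q**2 - 4*W)
j(Y) = sqrt(-7 + Y)
j(16)*x(-4, o(-5)) = sqrt(-7 + 16)*((-5/(-5))**2 - 4*(-4)) = sqrt(9)*((-5*(-1/5))**2 + 16) = 3*(1**2 + 16) = 3*(1 + 16) = 3*17 = 51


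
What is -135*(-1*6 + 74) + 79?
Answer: -9101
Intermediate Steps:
-135*(-1*6 + 74) + 79 = -135*(-6 + 74) + 79 = -135*68 + 79 = -9180 + 79 = -9101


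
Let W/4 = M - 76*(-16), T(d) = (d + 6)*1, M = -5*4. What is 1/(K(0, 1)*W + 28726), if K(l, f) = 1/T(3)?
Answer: 9/263318 ≈ 3.4179e-5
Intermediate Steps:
M = -20
T(d) = 6 + d (T(d) = (6 + d)*1 = 6 + d)
W = 4784 (W = 4*(-20 - 76*(-16)) = 4*(-20 + 1216) = 4*1196 = 4784)
K(l, f) = ⅑ (K(l, f) = 1/(6 + 3) = 1/9 = ⅑)
1/(K(0, 1)*W + 28726) = 1/((⅑)*4784 + 28726) = 1/(4784/9 + 28726) = 1/(263318/9) = 9/263318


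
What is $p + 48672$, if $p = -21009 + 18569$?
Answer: $46232$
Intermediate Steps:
$p = -2440$
$p + 48672 = -2440 + 48672 = 46232$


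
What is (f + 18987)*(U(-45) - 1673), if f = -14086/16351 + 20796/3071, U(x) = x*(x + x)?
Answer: 27312832450223/604987 ≈ 4.5146e+7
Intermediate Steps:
U(x) = 2*x² (U(x) = x*(2*x) = 2*x²)
f = 3575630/604987 (f = -14086*1/16351 + 20796*(1/3071) = -14086/16351 + 20796/3071 = 3575630/604987 ≈ 5.9103)
(f + 18987)*(U(-45) - 1673) = (3575630/604987 + 18987)*(2*(-45)² - 1673) = 11490463799*(2*2025 - 1673)/604987 = 11490463799*(4050 - 1673)/604987 = (11490463799/604987)*2377 = 27312832450223/604987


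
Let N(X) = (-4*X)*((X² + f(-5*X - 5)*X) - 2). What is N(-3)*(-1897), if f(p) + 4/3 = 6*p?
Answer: 3847116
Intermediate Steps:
f(p) = -4/3 + 6*p
N(X) = -4*X*(-2 + X² + X*(-94/3 - 30*X)) (N(X) = (-4*X)*((X² + (-4/3 + 6*(-5*X - 5))*X) - 2) = (-4*X)*((X² + (-4/3 + 6*(-5 - 5*X))*X) - 2) = (-4*X)*((X² + (-4/3 + (-30 - 30*X))*X) - 2) = (-4*X)*((X² + (-94/3 - 30*X)*X) - 2) = (-4*X)*((X² + X*(-94/3 - 30*X)) - 2) = (-4*X)*(-2 + X² + X*(-94/3 - 30*X)) = -4*X*(-2 + X² + X*(-94/3 - 30*X)))
N(-3)*(-1897) = ((4/3)*(-3)*(6 + 87*(-3)² + 94*(-3)))*(-1897) = ((4/3)*(-3)*(6 + 87*9 - 282))*(-1897) = ((4/3)*(-3)*(6 + 783 - 282))*(-1897) = ((4/3)*(-3)*507)*(-1897) = -2028*(-1897) = 3847116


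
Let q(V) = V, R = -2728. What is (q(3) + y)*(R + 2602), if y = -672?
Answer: 84294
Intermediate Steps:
(q(3) + y)*(R + 2602) = (3 - 672)*(-2728 + 2602) = -669*(-126) = 84294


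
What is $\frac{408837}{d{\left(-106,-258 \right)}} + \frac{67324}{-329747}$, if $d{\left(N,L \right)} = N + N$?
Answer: $- \frac{134827046927}{69906364} \approx -1928.7$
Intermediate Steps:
$d{\left(N,L \right)} = 2 N$
$\frac{408837}{d{\left(-106,-258 \right)}} + \frac{67324}{-329747} = \frac{408837}{2 \left(-106\right)} + \frac{67324}{-329747} = \frac{408837}{-212} + 67324 \left(- \frac{1}{329747}\right) = 408837 \left(- \frac{1}{212}\right) - \frac{67324}{329747} = - \frac{408837}{212} - \frac{67324}{329747} = - \frac{134827046927}{69906364}$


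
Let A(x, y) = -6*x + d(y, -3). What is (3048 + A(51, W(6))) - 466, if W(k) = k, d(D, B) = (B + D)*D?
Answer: 2294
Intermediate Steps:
d(D, B) = D*(B + D)
A(x, y) = -6*x + y*(-3 + y)
(3048 + A(51, W(6))) - 466 = (3048 + (-6*51 + 6*(-3 + 6))) - 466 = (3048 + (-306 + 6*3)) - 466 = (3048 + (-306 + 18)) - 466 = (3048 - 288) - 466 = 2760 - 466 = 2294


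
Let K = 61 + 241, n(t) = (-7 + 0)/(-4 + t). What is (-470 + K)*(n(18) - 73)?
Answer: 12348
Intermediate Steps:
n(t) = -7/(-4 + t)
K = 302
(-470 + K)*(n(18) - 73) = (-470 + 302)*(-7/(-4 + 18) - 73) = -168*(-7/14 - 73) = -168*(-7*1/14 - 73) = -168*(-1/2 - 73) = -168*(-147/2) = 12348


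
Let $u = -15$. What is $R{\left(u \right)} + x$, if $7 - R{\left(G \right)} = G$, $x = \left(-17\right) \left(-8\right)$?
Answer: $158$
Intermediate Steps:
$x = 136$
$R{\left(G \right)} = 7 - G$
$R{\left(u \right)} + x = \left(7 - -15\right) + 136 = \left(7 + 15\right) + 136 = 22 + 136 = 158$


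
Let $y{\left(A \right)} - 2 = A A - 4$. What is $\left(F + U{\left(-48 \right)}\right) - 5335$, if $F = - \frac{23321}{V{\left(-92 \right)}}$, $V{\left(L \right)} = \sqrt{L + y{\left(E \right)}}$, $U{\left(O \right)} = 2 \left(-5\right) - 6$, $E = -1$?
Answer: $-5351 + \frac{23321 i \sqrt{93}}{93} \approx -5351.0 + 2418.3 i$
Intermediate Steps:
$y{\left(A \right)} = -2 + A^{2}$ ($y{\left(A \right)} = 2 + \left(A A - 4\right) = 2 + \left(A^{2} - 4\right) = 2 + \left(-4 + A^{2}\right) = -2 + A^{2}$)
$U{\left(O \right)} = -16$ ($U{\left(O \right)} = -10 - 6 = -16$)
$V{\left(L \right)} = \sqrt{-1 + L}$ ($V{\left(L \right)} = \sqrt{L - \left(2 - \left(-1\right)^{2}\right)} = \sqrt{L + \left(-2 + 1\right)} = \sqrt{L - 1} = \sqrt{-1 + L}$)
$F = \frac{23321 i \sqrt{93}}{93}$ ($F = - \frac{23321}{\sqrt{-1 - 92}} = - \frac{23321}{\sqrt{-93}} = - \frac{23321}{i \sqrt{93}} = - 23321 \left(- \frac{i \sqrt{93}}{93}\right) = \frac{23321 i \sqrt{93}}{93} \approx 2418.3 i$)
$\left(F + U{\left(-48 \right)}\right) - 5335 = \left(\frac{23321 i \sqrt{93}}{93} - 16\right) - 5335 = \left(-16 + \frac{23321 i \sqrt{93}}{93}\right) - 5335 = -5351 + \frac{23321 i \sqrt{93}}{93}$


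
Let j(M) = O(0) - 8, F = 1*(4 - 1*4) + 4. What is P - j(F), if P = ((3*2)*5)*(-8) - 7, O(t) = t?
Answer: -239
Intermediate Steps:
F = 4 (F = 1*(4 - 4) + 4 = 1*0 + 4 = 0 + 4 = 4)
P = -247 (P = (6*5)*(-8) - 7 = 30*(-8) - 7 = -240 - 7 = -247)
j(M) = -8 (j(M) = 0 - 8 = -8)
P - j(F) = -247 - 1*(-8) = -247 + 8 = -239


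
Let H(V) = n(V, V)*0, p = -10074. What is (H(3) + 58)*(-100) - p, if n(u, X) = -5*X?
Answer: 4274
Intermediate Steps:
H(V) = 0 (H(V) = -5*V*0 = 0)
(H(3) + 58)*(-100) - p = (0 + 58)*(-100) - 1*(-10074) = 58*(-100) + 10074 = -5800 + 10074 = 4274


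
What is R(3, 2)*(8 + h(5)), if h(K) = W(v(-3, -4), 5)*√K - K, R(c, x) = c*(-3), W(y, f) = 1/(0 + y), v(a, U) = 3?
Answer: -27 - 3*√5 ≈ -33.708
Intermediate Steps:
W(y, f) = 1/y
R(c, x) = -3*c
h(K) = -K + √K/3 (h(K) = √K/3 - K = -K + √K/3)
R(3, 2)*(8 + h(5)) = (-3*3)*(8 + (-1*5 + √5/3)) = -9*(8 + (-5 + √5/3)) = -9*(3 + √5/3) = -27 - 3*√5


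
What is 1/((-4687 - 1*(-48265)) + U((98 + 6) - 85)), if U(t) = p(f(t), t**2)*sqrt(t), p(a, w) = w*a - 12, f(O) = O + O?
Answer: -21789/835096100 + 6853*sqrt(19)/835096100 ≈ 9.6786e-6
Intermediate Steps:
f(O) = 2*O
p(a, w) = -12 + a*w (p(a, w) = a*w - 12 = -12 + a*w)
U(t) = sqrt(t)*(-12 + 2*t**3) (U(t) = (-12 + (2*t)*t**2)*sqrt(t) = (-12 + 2*t**3)*sqrt(t) = sqrt(t)*(-12 + 2*t**3))
1/((-4687 - 1*(-48265)) + U((98 + 6) - 85)) = 1/((-4687 - 1*(-48265)) + 2*sqrt((98 + 6) - 85)*(-6 + ((98 + 6) - 85)**3)) = 1/((-4687 + 48265) + 2*sqrt(104 - 85)*(-6 + (104 - 85)**3)) = 1/(43578 + 2*sqrt(19)*(-6 + 19**3)) = 1/(43578 + 2*sqrt(19)*(-6 + 6859)) = 1/(43578 + 2*sqrt(19)*6853) = 1/(43578 + 13706*sqrt(19))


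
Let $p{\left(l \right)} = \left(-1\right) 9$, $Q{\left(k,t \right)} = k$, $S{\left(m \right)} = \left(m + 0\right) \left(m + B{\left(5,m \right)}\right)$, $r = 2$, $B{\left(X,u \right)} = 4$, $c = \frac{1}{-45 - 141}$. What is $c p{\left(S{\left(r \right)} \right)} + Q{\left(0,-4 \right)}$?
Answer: $\frac{3}{62} \approx 0.048387$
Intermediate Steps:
$c = - \frac{1}{186}$ ($c = \frac{1}{-186} = - \frac{1}{186} \approx -0.0053763$)
$S{\left(m \right)} = m \left(4 + m\right)$ ($S{\left(m \right)} = \left(m + 0\right) \left(m + 4\right) = m \left(4 + m\right)$)
$p{\left(l \right)} = -9$
$c p{\left(S{\left(r \right)} \right)} + Q{\left(0,-4 \right)} = \left(- \frac{1}{186}\right) \left(-9\right) + 0 = \frac{3}{62} + 0 = \frac{3}{62}$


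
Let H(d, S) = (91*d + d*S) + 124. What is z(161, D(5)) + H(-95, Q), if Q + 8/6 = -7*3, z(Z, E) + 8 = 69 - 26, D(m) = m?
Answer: -19093/3 ≈ -6364.3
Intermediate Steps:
z(Z, E) = 35 (z(Z, E) = -8 + (69 - 26) = -8 + 43 = 35)
Q = -67/3 (Q = -4/3 - 7*3 = -4/3 - 21 = -67/3 ≈ -22.333)
H(d, S) = 124 + 91*d + S*d (H(d, S) = (91*d + S*d) + 124 = 124 + 91*d + S*d)
z(161, D(5)) + H(-95, Q) = 35 + (124 + 91*(-95) - 67/3*(-95)) = 35 + (124 - 8645 + 6365/3) = 35 - 19198/3 = -19093/3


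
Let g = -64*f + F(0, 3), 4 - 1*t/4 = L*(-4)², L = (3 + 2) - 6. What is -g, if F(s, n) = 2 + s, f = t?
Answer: 5118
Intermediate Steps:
L = -1 (L = 5 - 6 = -1)
t = 80 (t = 16 - (-4)*(-4)² = 16 - (-4)*16 = 16 - 4*(-16) = 16 + 64 = 80)
f = 80
g = -5118 (g = -64*80 + (2 + 0) = -5120 + 2 = -5118)
-g = -1*(-5118) = 5118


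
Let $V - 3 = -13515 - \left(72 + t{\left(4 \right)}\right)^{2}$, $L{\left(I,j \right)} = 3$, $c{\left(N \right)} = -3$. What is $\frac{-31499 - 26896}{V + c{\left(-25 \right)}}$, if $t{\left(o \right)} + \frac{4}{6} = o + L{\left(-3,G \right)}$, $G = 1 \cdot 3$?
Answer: $\frac{105111}{35372} \approx 2.9716$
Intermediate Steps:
$G = 3$
$t{\left(o \right)} = \frac{7}{3} + o$ ($t{\left(o \right)} = - \frac{2}{3} + \left(o + 3\right) = - \frac{2}{3} + \left(3 + o\right) = \frac{7}{3} + o$)
$V = - \frac{176833}{9}$ ($V = 3 - \left(13515 + \left(72 + \left(\frac{7}{3} + 4\right)\right)^{2}\right) = 3 - \left(13515 + \left(72 + \frac{19}{3}\right)^{2}\right) = 3 - \frac{176860}{9} = - \frac{176833}{9} \approx -19648.0$)
$\frac{-31499 - 26896}{V + c{\left(-25 \right)}} = \frac{-31499 - 26896}{- \frac{176833}{9} - 3} = - \frac{58395}{- \frac{176860}{9}} = \left(-58395\right) \left(- \frac{9}{176860}\right) = \frac{105111}{35372}$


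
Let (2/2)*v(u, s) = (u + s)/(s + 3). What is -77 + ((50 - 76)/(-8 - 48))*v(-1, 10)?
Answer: -2147/28 ≈ -76.679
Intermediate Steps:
v(u, s) = (s + u)/(3 + s) (v(u, s) = (u + s)/(s + 3) = (s + u)/(3 + s))
-77 + ((50 - 76)/(-8 - 48))*v(-1, 10) = -77 + ((50 - 76)/(-8 - 48))*((10 - 1)/(3 + 10)) = -77 + (-26/(-56))*(9/13) = -77 + (-26*(-1/56))*((1/13)*9) = -77 + (13/28)*(9/13) = -77 + 9/28 = -2147/28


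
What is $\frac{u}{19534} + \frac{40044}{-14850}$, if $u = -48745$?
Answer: $- \frac{251013791}{48346650} \approx -5.192$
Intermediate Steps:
$\frac{u}{19534} + \frac{40044}{-14850} = - \frac{48745}{19534} + \frac{40044}{-14850} = \left(-48745\right) \frac{1}{19534} + 40044 \left(- \frac{1}{14850}\right) = - \frac{48745}{19534} - \frac{6674}{2475} = - \frac{251013791}{48346650}$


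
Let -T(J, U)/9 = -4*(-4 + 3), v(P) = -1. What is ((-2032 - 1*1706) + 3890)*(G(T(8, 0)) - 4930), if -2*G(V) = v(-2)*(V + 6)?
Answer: -751640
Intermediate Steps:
T(J, U) = -36 (T(J, U) = -(-36)*(-4 + 3) = -(-36)*(-1) = -9*4 = -36)
G(V) = 3 + V/2 (G(V) = -(-1)*(V + 6)/2 = -(-1)*(6 + V)/2 = -(-6 - V)/2 = 3 + V/2)
((-2032 - 1*1706) + 3890)*(G(T(8, 0)) - 4930) = ((-2032 - 1*1706) + 3890)*((3 + (½)*(-36)) - 4930) = ((-2032 - 1706) + 3890)*((3 - 18) - 4930) = (-3738 + 3890)*(-15 - 4930) = 152*(-4945) = -751640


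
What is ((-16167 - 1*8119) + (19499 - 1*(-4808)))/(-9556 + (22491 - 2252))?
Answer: 7/3561 ≈ 0.0019657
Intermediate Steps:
((-16167 - 1*8119) + (19499 - 1*(-4808)))/(-9556 + (22491 - 2252)) = ((-16167 - 8119) + (19499 + 4808))/(-9556 + 20239) = (-24286 + 24307)/10683 = 21*(1/10683) = 7/3561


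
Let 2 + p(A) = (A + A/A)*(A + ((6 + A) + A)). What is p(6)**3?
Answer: 4574296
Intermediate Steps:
p(A) = -2 + (1 + A)*(6 + 3*A) (p(A) = -2 + (A + A/A)*(A + ((6 + A) + A)) = -2 + (A + 1)*(A + (6 + 2*A)) = -2 + (1 + A)*(6 + 3*A))
p(6)**3 = (4 + 3*6**2 + 9*6)**3 = (4 + 3*36 + 54)**3 = (4 + 108 + 54)**3 = 166**3 = 4574296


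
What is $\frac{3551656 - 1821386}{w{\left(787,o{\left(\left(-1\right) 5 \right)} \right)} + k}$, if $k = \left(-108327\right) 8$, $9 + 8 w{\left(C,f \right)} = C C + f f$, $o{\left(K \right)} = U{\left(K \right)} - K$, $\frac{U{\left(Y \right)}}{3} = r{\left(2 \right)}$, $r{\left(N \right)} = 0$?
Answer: $- \frac{13842160}{6313543} \approx -2.1925$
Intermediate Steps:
$U{\left(Y \right)} = 0$ ($U{\left(Y \right)} = 3 \cdot 0 = 0$)
$o{\left(K \right)} = - K$ ($o{\left(K \right)} = 0 - K = - K$)
$w{\left(C,f \right)} = - \frac{9}{8} + \frac{C^{2}}{8} + \frac{f^{2}}{8}$ ($w{\left(C,f \right)} = - \frac{9}{8} + \frac{C C + f f}{8} = - \frac{9}{8} + \frac{C^{2} + f^{2}}{8} = - \frac{9}{8} + \left(\frac{C^{2}}{8} + \frac{f^{2}}{8}\right) = - \frac{9}{8} + \frac{C^{2}}{8} + \frac{f^{2}}{8}$)
$k = -866616$
$\frac{3551656 - 1821386}{w{\left(787,o{\left(\left(-1\right) 5 \right)} \right)} + k} = \frac{3551656 - 1821386}{\left(- \frac{9}{8} + \frac{787^{2}}{8} + \frac{\left(- \left(-1\right) 5\right)^{2}}{8}\right) - 866616} = \frac{1730270}{\left(- \frac{9}{8} + \frac{1}{8} \cdot 619369 + \frac{\left(\left(-1\right) \left(-5\right)\right)^{2}}{8}\right) - 866616} = \frac{1730270}{\left(- \frac{9}{8} + \frac{619369}{8} + \frac{5^{2}}{8}\right) - 866616} = \frac{1730270}{\left(- \frac{9}{8} + \frac{619369}{8} + \frac{1}{8} \cdot 25\right) - 866616} = \frac{1730270}{\left(- \frac{9}{8} + \frac{619369}{8} + \frac{25}{8}\right) - 866616} = \frac{1730270}{\frac{619385}{8} - 866616} = \frac{1730270}{- \frac{6313543}{8}} = 1730270 \left(- \frac{8}{6313543}\right) = - \frac{13842160}{6313543}$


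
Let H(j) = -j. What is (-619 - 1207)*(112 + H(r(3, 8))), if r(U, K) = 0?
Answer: -204512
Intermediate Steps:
(-619 - 1207)*(112 + H(r(3, 8))) = (-619 - 1207)*(112 - 1*0) = -1826*(112 + 0) = -1826*112 = -204512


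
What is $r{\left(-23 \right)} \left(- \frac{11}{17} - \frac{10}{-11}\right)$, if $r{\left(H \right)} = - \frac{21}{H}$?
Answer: $\frac{1029}{4301} \approx 0.23925$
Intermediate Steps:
$r{\left(-23 \right)} \left(- \frac{11}{17} - \frac{10}{-11}\right) = - \frac{21}{-23} \left(- \frac{11}{17} - \frac{10}{-11}\right) = \left(-21\right) \left(- \frac{1}{23}\right) \left(\left(-11\right) \frac{1}{17} - - \frac{10}{11}\right) = \frac{21 \left(- \frac{11}{17} + \frac{10}{11}\right)}{23} = \frac{21}{23} \cdot \frac{49}{187} = \frac{1029}{4301}$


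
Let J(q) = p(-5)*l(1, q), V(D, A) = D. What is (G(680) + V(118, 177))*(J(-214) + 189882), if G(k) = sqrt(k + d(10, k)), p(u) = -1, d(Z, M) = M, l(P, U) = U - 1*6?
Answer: 22432036 + 760408*sqrt(85) ≈ 2.9443e+7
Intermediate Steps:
l(P, U) = -6 + U (l(P, U) = U - 6 = -6 + U)
J(q) = 6 - q (J(q) = -(-6 + q) = 6 - q)
G(k) = sqrt(2)*sqrt(k) (G(k) = sqrt(k + k) = sqrt(2*k) = sqrt(2)*sqrt(k))
(G(680) + V(118, 177))*(J(-214) + 189882) = (sqrt(2)*sqrt(680) + 118)*((6 - 1*(-214)) + 189882) = (sqrt(2)*(2*sqrt(170)) + 118)*((6 + 214) + 189882) = (4*sqrt(85) + 118)*(220 + 189882) = (118 + 4*sqrt(85))*190102 = 22432036 + 760408*sqrt(85)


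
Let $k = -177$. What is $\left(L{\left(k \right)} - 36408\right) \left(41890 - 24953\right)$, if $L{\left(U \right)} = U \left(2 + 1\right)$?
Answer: $-625635843$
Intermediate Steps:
$L{\left(U \right)} = 3 U$ ($L{\left(U \right)} = U 3 = 3 U$)
$\left(L{\left(k \right)} - 36408\right) \left(41890 - 24953\right) = \left(3 \left(-177\right) - 36408\right) \left(41890 - 24953\right) = \left(-531 - 36408\right) 16937 = \left(-36939\right) 16937 = -625635843$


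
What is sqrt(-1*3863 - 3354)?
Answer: I*sqrt(7217) ≈ 84.953*I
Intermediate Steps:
sqrt(-1*3863 - 3354) = sqrt(-3863 - 3354) = sqrt(-7217) = I*sqrt(7217)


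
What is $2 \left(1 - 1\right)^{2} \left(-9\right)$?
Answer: $0$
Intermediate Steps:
$2 \left(1 - 1\right)^{2} \left(-9\right) = 2 \cdot 0^{2} \left(-9\right) = 2 \cdot 0 \left(-9\right) = 0 \left(-9\right) = 0$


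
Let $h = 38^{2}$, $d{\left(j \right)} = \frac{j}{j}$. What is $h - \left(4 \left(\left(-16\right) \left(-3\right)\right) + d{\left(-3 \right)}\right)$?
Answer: $1251$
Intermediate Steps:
$d{\left(j \right)} = 1$
$h = 1444$
$h - \left(4 \left(\left(-16\right) \left(-3\right)\right) + d{\left(-3 \right)}\right) = 1444 - \left(4 \left(\left(-16\right) \left(-3\right)\right) + 1\right) = 1444 - \left(4 \cdot 48 + 1\right) = 1444 - \left(192 + 1\right) = 1444 - 193 = 1251$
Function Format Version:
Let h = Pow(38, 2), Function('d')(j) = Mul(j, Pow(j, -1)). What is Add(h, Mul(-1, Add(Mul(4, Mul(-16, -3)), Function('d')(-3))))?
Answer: 1251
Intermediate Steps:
Function('d')(j) = 1
h = 1444
Add(h, Mul(-1, Add(Mul(4, Mul(-16, -3)), Function('d')(-3)))) = Add(1444, Mul(-1, Add(Mul(4, Mul(-16, -3)), 1))) = Add(1444, Mul(-1, Add(Mul(4, 48), 1))) = Add(1444, Mul(-1, Add(192, 1))) = Add(1444, Mul(-1, 193)) = Add(1444, -193) = 1251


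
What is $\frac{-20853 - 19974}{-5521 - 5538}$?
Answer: $\frac{40827}{11059} \approx 3.6917$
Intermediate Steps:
$\frac{-20853 - 19974}{-5521 - 5538} = - \frac{40827}{-11059} = \left(-40827\right) \left(- \frac{1}{11059}\right) = \frac{40827}{11059}$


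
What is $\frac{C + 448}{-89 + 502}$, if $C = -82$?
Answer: $\frac{366}{413} \approx 0.8862$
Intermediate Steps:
$\frac{C + 448}{-89 + 502} = \frac{-82 + 448}{-89 + 502} = \frac{366}{413}$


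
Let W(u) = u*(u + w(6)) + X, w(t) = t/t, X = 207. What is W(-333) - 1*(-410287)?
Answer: 521050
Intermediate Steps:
w(t) = 1
W(u) = 207 + u*(1 + u) (W(u) = u*(u + 1) + 207 = u*(1 + u) + 207 = 207 + u*(1 + u))
W(-333) - 1*(-410287) = (207 - 333 + (-333)²) - 1*(-410287) = (207 - 333 + 110889) + 410287 = 110763 + 410287 = 521050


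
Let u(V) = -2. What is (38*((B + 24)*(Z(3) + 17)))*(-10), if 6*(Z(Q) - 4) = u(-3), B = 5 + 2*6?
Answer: -965960/3 ≈ -3.2199e+5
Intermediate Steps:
B = 17 (B = 5 + 12 = 17)
Z(Q) = 11/3 (Z(Q) = 4 + (⅙)*(-2) = 4 - ⅓ = 11/3)
(38*((B + 24)*(Z(3) + 17)))*(-10) = (38*((17 + 24)*(11/3 + 17)))*(-10) = (38*(41*(62/3)))*(-10) = (38*(2542/3))*(-10) = (96596/3)*(-10) = -965960/3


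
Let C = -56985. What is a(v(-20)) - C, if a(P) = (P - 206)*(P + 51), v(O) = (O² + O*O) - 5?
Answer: 555279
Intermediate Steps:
v(O) = -5 + 2*O² (v(O) = (O² + O²) - 5 = 2*O² - 5 = -5 + 2*O²)
a(P) = (-206 + P)*(51 + P)
a(v(-20)) - C = (-10506 + (-5 + 2*(-20)²)² - 155*(-5 + 2*(-20)²)) - 1*(-56985) = (-10506 + (-5 + 2*400)² - 155*(-5 + 2*400)) + 56985 = (-10506 + (-5 + 800)² - 155*(-5 + 800)) + 56985 = (-10506 + 795² - 155*795) + 56985 = (-10506 + 632025 - 123225) + 56985 = 498294 + 56985 = 555279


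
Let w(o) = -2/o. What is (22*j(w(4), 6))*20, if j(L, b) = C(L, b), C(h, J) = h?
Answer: -220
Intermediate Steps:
j(L, b) = L
(22*j(w(4), 6))*20 = (22*(-2/4))*20 = (22*(-2*1/4))*20 = (22*(-1/2))*20 = -11*20 = -220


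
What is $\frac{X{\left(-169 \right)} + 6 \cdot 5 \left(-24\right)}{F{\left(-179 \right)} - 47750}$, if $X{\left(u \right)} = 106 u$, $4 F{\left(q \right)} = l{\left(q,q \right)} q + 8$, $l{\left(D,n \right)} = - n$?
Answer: $\frac{74536}{223033} \approx 0.33419$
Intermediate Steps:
$F{\left(q \right)} = 2 - \frac{q^{2}}{4}$ ($F{\left(q \right)} = \frac{- q q + 8}{4} = \frac{- q^{2} + 8}{4} = \frac{8 - q^{2}}{4} = 2 - \frac{q^{2}}{4}$)
$\frac{X{\left(-169 \right)} + 6 \cdot 5 \left(-24\right)}{F{\left(-179 \right)} - 47750} = \frac{106 \left(-169\right) + 6 \cdot 5 \left(-24\right)}{\left(2 - \frac{\left(-179\right)^{2}}{4}\right) - 47750} = \frac{-17914 + 30 \left(-24\right)}{\left(2 - \frac{32041}{4}\right) - 47750} = \frac{-17914 - 720}{\left(2 - \frac{32041}{4}\right) - 47750} = - \frac{18634}{- \frac{32033}{4} - 47750} = - \frac{18634}{- \frac{223033}{4}} = \left(-18634\right) \left(- \frac{4}{223033}\right) = \frac{74536}{223033}$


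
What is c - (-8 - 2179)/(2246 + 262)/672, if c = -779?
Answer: -145878413/187264 ≈ -779.00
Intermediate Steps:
c - (-8 - 2179)/(2246 + 262)/672 = -779 - (-8 - 2179)/(2246 + 262)/672 = -779 - (-2187/2508)/672 = -779 - (-2187*1/2508)/672 = -779 - (-729)/(836*672) = -779 - 1*(-243/187264) = -779 + 243/187264 = -145878413/187264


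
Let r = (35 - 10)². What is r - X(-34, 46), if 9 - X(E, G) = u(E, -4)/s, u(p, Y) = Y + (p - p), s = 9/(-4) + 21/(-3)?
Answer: 22808/37 ≈ 616.43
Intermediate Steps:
r = 625 (r = 25² = 625)
s = -37/4 (s = 9*(-¼) + 21*(-⅓) = -9/4 - 7 = -37/4 ≈ -9.2500)
u(p, Y) = Y (u(p, Y) = Y + 0 = Y)
X(E, G) = 317/37 (X(E, G) = 9 - (-4)/(-37/4) = 9 - (-4)*(-4)/37 = 9 - 1*16/37 = 9 - 16/37 = 317/37)
r - X(-34, 46) = 625 - 1*317/37 = 625 - 317/37 = 22808/37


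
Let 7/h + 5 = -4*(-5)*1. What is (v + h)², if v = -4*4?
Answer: 54289/225 ≈ 241.28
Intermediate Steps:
v = -16
h = 7/15 (h = 7/(-5 - 4*(-5)*1) = 7/(-5 + 20*1) = 7/(-5 + 20) = 7/15 ≈ 0.46667)
(v + h)² = (-16 + 7/15)² = (-233/15)² = 54289/225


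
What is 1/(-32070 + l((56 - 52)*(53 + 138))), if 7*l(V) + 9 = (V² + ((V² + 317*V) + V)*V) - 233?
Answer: 7/631918036 ≈ 1.1077e-8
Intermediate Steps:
l(V) = -242/7 + V²/7 + V*(V² + 318*V)/7 (l(V) = -9/7 + ((V² + ((V² + 317*V) + V)*V) - 233)/7 = -9/7 + ((V² + (V² + 318*V)*V) - 233)/7 = -9/7 + ((V² + V*(V² + 318*V)) - 233)/7 = -9/7 + (-233 + V² + V*(V² + 318*V))/7 = -9/7 + (-233/7 + V²/7 + V*(V² + 318*V)/7) = -242/7 + V²/7 + V*(V² + 318*V)/7)
1/(-32070 + l((56 - 52)*(53 + 138))) = 1/(-32070 + (-242/7 + ((56 - 52)*(53 + 138))³/7 + 319*((56 - 52)*(53 + 138))²/7)) = 1/(-32070 + (-242/7 + (4*191)³/7 + 319*(4*191)²/7)) = 1/(-32070 + (-242/7 + (⅐)*764³ + (319/7)*764²)) = 1/(-32070 + (-242/7 + (⅐)*445943744 + (319/7)*583696)) = 1/(-32070 + (-242/7 + 445943744/7 + 186199024/7)) = 1/(-32070 + 632142526/7) = 1/(631918036/7) = 7/631918036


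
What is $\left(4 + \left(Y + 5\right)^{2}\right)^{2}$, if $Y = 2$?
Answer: $2809$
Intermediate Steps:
$\left(4 + \left(Y + 5\right)^{2}\right)^{2} = \left(4 + \left(2 + 5\right)^{2}\right)^{2} = \left(4 + 7^{2}\right)^{2} = \left(4 + 49\right)^{2} = 53^{2} = 2809$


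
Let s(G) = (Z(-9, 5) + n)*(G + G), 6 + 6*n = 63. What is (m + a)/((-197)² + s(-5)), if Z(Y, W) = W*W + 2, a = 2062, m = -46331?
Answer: -44269/38444 ≈ -1.1515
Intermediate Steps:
n = 19/2 (n = -1 + (⅙)*63 = -1 + 21/2 = 19/2 ≈ 9.5000)
Z(Y, W) = 2 + W² (Z(Y, W) = W² + 2 = 2 + W²)
s(G) = 73*G (s(G) = ((2 + 5²) + 19/2)*(G + G) = ((2 + 25) + 19/2)*(2*G) = (27 + 19/2)*(2*G) = 73*(2*G)/2 = 73*G)
(m + a)/((-197)² + s(-5)) = (-46331 + 2062)/((-197)² + 73*(-5)) = -44269/(38809 - 365) = -44269/38444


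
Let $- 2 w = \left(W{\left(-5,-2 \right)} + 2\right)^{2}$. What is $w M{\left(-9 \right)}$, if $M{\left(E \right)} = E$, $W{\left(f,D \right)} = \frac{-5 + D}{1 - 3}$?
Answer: $\frac{1089}{8} \approx 136.13$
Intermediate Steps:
$W{\left(f,D \right)} = \frac{5}{2} - \frac{D}{2}$ ($W{\left(f,D \right)} = \frac{-5 + D}{-2} = \left(-5 + D\right) \left(- \frac{1}{2}\right) = \frac{5}{2} - \frac{D}{2}$)
$w = - \frac{121}{8}$ ($w = - \frac{\left(\left(\frac{5}{2} - -1\right) + 2\right)^{2}}{2} = - \frac{\left(\left(\frac{5}{2} + 1\right) + 2\right)^{2}}{2} = - \frac{\left(\frac{7}{2} + 2\right)^{2}}{2} = - \frac{\left(\frac{11}{2}\right)^{2}}{2} = \left(- \frac{1}{2}\right) \frac{121}{4} = - \frac{121}{8} \approx -15.125$)
$w M{\left(-9 \right)} = \left(- \frac{121}{8}\right) \left(-9\right) = \frac{1089}{8}$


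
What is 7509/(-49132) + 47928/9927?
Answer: 760085551/162577788 ≈ 4.6752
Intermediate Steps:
7509/(-49132) + 47928/9927 = 7509*(-1/49132) + 47928*(1/9927) = -7509/49132 + 15976/3309 = 760085551/162577788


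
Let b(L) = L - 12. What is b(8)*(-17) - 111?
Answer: -43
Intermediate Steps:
b(L) = -12 + L
b(8)*(-17) - 111 = (-12 + 8)*(-17) - 111 = -4*(-17) - 111 = 68 - 111 = -43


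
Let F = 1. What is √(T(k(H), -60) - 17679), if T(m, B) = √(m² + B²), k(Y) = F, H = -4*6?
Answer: √(-17679 + √3601) ≈ 132.74*I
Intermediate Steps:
H = -24
k(Y) = 1
T(m, B) = √(B² + m²)
√(T(k(H), -60) - 17679) = √(√((-60)² + 1²) - 17679) = √(√(3600 + 1) - 17679) = √(√3601 - 17679) = √(-17679 + √3601)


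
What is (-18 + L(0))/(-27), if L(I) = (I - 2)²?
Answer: 14/27 ≈ 0.51852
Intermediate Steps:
L(I) = (-2 + I)²
(-18 + L(0))/(-27) = (-18 + (-2 + 0)²)/(-27) = -(-18 + (-2)²)/27 = -(-18 + 4)/27 = -1/27*(-14) = 14/27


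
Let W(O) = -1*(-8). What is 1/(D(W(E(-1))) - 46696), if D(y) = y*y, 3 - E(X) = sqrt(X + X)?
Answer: -1/46632 ≈ -2.1444e-5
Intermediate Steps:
E(X) = 3 - sqrt(2)*sqrt(X) (E(X) = 3 - sqrt(X + X) = 3 - sqrt(2*X) = 3 - sqrt(2)*sqrt(X))
W(O) = 8
D(y) = y**2
1/(D(W(E(-1))) - 46696) = 1/(8**2 - 46696) = 1/(64 - 46696) = 1/(-46632) = -1/46632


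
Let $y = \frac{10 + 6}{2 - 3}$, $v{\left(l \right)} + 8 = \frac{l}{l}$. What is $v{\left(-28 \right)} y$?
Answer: $112$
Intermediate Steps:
$v{\left(l \right)} = -7$ ($v{\left(l \right)} = -8 + \frac{l}{l} = -8 + 1 = -7$)
$y = -16$ ($y = \frac{16}{-1} = 16 \left(-1\right) = -16$)
$v{\left(-28 \right)} y = \left(-7\right) \left(-16\right) = 112$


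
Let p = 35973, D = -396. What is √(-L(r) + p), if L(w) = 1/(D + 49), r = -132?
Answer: 2*√1082868326/347 ≈ 189.67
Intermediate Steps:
L(w) = -1/347 (L(w) = 1/(-396 + 49) = 1/(-347) = -1/347)
√(-L(r) + p) = √(-1*(-1/347) + 35973) = √(1/347 + 35973) = √(12482632/347) = 2*√1082868326/347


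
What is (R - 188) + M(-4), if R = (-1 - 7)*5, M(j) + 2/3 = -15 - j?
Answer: -719/3 ≈ -239.67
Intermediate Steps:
M(j) = -47/3 - j (M(j) = -2/3 + (-15 - j) = -47/3 - j)
R = -40 (R = -8*5 = -40)
(R - 188) + M(-4) = (-40 - 188) + (-47/3 - 1*(-4)) = -228 + (-47/3 + 4) = -228 - 35/3 = -719/3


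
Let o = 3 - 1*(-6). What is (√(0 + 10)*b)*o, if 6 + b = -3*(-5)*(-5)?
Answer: -729*√10 ≈ -2305.3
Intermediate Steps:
b = -81 (b = -6 - 3*(-5)*(-5) = -6 + 15*(-5) = -6 - 75 = -81)
o = 9 (o = 3 + 6 = 9)
(√(0 + 10)*b)*o = (√(0 + 10)*(-81))*9 = (√10*(-81))*9 = -81*√10*9 = -729*√10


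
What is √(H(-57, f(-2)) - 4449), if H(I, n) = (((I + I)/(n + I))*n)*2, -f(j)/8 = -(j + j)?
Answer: I*√35889873/89 ≈ 67.313*I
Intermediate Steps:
f(j) = 16*j (f(j) = -(-8)*(j + j) = -(-8)*2*j = -(-16)*j = 16*j)
H(I, n) = 4*I*n/(I + n) (H(I, n) = (((2*I)/(I + n))*n)*2 = ((2*I/(I + n))*n)*2 = (2*I*n/(I + n))*2 = 4*I*n/(I + n))
√(H(-57, f(-2)) - 4449) = √(4*(-57)*(16*(-2))/(-57 + 16*(-2)) - 4449) = √(4*(-57)*(-32)/(-57 - 32) - 4449) = √(4*(-57)*(-32)/(-89) - 4449) = √(4*(-57)*(-32)*(-1/89) - 4449) = √(-7296/89 - 4449) = √(-403257/89) = I*√35889873/89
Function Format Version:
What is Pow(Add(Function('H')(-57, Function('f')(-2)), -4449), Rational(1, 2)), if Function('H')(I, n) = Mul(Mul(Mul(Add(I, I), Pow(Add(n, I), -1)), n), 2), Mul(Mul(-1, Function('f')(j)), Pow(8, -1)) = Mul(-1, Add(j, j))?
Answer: Mul(Rational(1, 89), I, Pow(35889873, Rational(1, 2))) ≈ Mul(67.313, I)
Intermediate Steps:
Function('f')(j) = Mul(16, j) (Function('f')(j) = Mul(-8, Mul(-1, Add(j, j))) = Mul(-8, Mul(-1, Mul(2, j))) = Mul(-8, Mul(-2, j)) = Mul(16, j))
Function('H')(I, n) = Mul(4, I, n, Pow(Add(I, n), -1)) (Function('H')(I, n) = Mul(Mul(Mul(Mul(2, I), Pow(Add(I, n), -1)), n), 2) = Mul(Mul(Mul(2, I, Pow(Add(I, n), -1)), n), 2) = Mul(Mul(2, I, n, Pow(Add(I, n), -1)), 2) = Mul(4, I, n, Pow(Add(I, n), -1)))
Pow(Add(Function('H')(-57, Function('f')(-2)), -4449), Rational(1, 2)) = Pow(Add(Mul(4, -57, Mul(16, -2), Pow(Add(-57, Mul(16, -2)), -1)), -4449), Rational(1, 2)) = Pow(Add(Mul(4, -57, -32, Pow(Add(-57, -32), -1)), -4449), Rational(1, 2)) = Pow(Add(Mul(4, -57, -32, Pow(-89, -1)), -4449), Rational(1, 2)) = Pow(Add(Mul(4, -57, -32, Rational(-1, 89)), -4449), Rational(1, 2)) = Pow(Add(Rational(-7296, 89), -4449), Rational(1, 2)) = Pow(Rational(-403257, 89), Rational(1, 2)) = Mul(Rational(1, 89), I, Pow(35889873, Rational(1, 2)))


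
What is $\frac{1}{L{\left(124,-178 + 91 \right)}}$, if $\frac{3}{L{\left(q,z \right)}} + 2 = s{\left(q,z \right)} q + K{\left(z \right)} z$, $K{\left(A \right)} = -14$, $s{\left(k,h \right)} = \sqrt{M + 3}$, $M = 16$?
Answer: $\frac{1216}{3} + \frac{124 \sqrt{19}}{3} \approx 585.5$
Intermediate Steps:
$s{\left(k,h \right)} = \sqrt{19}$ ($s{\left(k,h \right)} = \sqrt{16 + 3} = \sqrt{19}$)
$L{\left(q,z \right)} = \frac{3}{-2 - 14 z + q \sqrt{19}}$ ($L{\left(q,z \right)} = \frac{3}{-2 + \left(\sqrt{19} q - 14 z\right)} = \frac{3}{-2 + \left(q \sqrt{19} - 14 z\right)} = \frac{3}{-2 + \left(- 14 z + q \sqrt{19}\right)} = \frac{3}{-2 - 14 z + q \sqrt{19}}$)
$\frac{1}{L{\left(124,-178 + 91 \right)}} = \frac{1}{3 \frac{1}{-2 - 14 \left(-178 + 91\right) + 124 \sqrt{19}}} = \frac{1}{3 \frac{1}{-2 - -1218 + 124 \sqrt{19}}} = \frac{1}{3 \frac{1}{-2 + 1218 + 124 \sqrt{19}}} = \frac{1}{3 \frac{1}{1216 + 124 \sqrt{19}}} = \frac{1216}{3} + \frac{124 \sqrt{19}}{3}$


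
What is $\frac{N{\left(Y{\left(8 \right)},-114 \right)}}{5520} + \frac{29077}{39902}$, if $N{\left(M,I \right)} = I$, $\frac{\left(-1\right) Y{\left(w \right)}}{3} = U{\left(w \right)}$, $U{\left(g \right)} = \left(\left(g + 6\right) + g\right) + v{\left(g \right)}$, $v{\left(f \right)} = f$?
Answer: $\frac{12996351}{18354920} \approx 0.70806$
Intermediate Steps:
$U{\left(g \right)} = 6 + 3 g$ ($U{\left(g \right)} = \left(\left(g + 6\right) + g\right) + g = \left(\left(6 + g\right) + g\right) + g = \left(6 + 2 g\right) + g = 6 + 3 g$)
$Y{\left(w \right)} = -18 - 9 w$ ($Y{\left(w \right)} = - 3 \left(6 + 3 w\right) = -18 - 9 w$)
$\frac{N{\left(Y{\left(8 \right)},-114 \right)}}{5520} + \frac{29077}{39902} = - \frac{114}{5520} + \frac{29077}{39902} = \left(-114\right) \frac{1}{5520} + 29077 \cdot \frac{1}{39902} = - \frac{19}{920} + \frac{29077}{39902} = \frac{12996351}{18354920}$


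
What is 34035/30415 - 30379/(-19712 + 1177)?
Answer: 28269382/10249855 ≈ 2.7580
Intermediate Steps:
34035/30415 - 30379/(-19712 + 1177) = 34035*(1/30415) - 30379/(-18535) = 6807/6083 - 30379*(-1/18535) = 6807/6083 + 30379/18535 = 28269382/10249855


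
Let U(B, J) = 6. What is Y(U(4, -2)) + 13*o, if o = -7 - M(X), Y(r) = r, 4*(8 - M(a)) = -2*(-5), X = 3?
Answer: -313/2 ≈ -156.50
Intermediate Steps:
M(a) = 11/2 (M(a) = 8 - (-1)*(-5)/2 = 8 - ¼*10 = 8 - 5/2 = 11/2)
o = -25/2 (o = -7 - 1*11/2 = -7 - 11/2 = -25/2 ≈ -12.500)
Y(U(4, -2)) + 13*o = 6 + 13*(-25/2) = 6 - 325/2 = -313/2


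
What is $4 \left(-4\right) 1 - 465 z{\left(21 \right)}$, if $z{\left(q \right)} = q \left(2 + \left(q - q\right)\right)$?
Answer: $-19546$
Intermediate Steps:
$z{\left(q \right)} = 2 q$ ($z{\left(q \right)} = q \left(2 + 0\right) = q 2 = 2 q$)
$4 \left(-4\right) 1 - 465 z{\left(21 \right)} = 4 \left(-4\right) 1 - 465 \cdot 2 \cdot 21 = \left(-16\right) 1 - 19530 = -16 - 19530 = -19546$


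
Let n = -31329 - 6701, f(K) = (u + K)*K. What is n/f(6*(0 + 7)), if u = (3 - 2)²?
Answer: -19015/903 ≈ -21.058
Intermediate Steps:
u = 1 (u = 1² = 1)
f(K) = K*(1 + K) (f(K) = (1 + K)*K = K*(1 + K))
n = -38030
n/f(6*(0 + 7)) = -38030*1/(6*(0 + 7)*(1 + 6*(0 + 7))) = -38030*1/(42*(1 + 6*7)) = -38030*1/(42*(1 + 42)) = -38030/(42*43) = -38030/1806 = -38030*1/1806 = -19015/903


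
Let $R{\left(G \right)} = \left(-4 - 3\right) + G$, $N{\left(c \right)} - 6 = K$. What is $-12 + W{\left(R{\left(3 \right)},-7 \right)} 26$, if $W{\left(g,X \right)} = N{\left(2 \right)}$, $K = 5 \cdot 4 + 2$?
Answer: $716$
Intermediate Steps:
$K = 22$ ($K = 20 + 2 = 22$)
$N{\left(c \right)} = 28$ ($N{\left(c \right)} = 6 + 22 = 28$)
$R{\left(G \right)} = -7 + G$
$W{\left(g,X \right)} = 28$
$-12 + W{\left(R{\left(3 \right)},-7 \right)} 26 = -12 + 28 \cdot 26 = -12 + 728 = 716$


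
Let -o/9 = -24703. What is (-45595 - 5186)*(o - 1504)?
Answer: -11213612763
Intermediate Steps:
o = 222327 (o = -9*(-24703) = 222327)
(-45595 - 5186)*(o - 1504) = (-45595 - 5186)*(222327 - 1504) = -50781*220823 = -11213612763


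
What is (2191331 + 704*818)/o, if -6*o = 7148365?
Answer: -16603218/7148365 ≈ -2.3227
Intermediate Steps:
o = -7148365/6 (o = -⅙*7148365 = -7148365/6 ≈ -1.1914e+6)
(2191331 + 704*818)/o = (2191331 + 704*818)/(-7148365/6) = (2191331 + 575872)*(-6/7148365) = 2767203*(-6/7148365) = -16603218/7148365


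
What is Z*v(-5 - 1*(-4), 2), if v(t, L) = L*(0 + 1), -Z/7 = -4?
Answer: 56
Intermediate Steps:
Z = 28 (Z = -7*(-4) = 28)
v(t, L) = L (v(t, L) = L*1 = L)
Z*v(-5 - 1*(-4), 2) = 28*2 = 56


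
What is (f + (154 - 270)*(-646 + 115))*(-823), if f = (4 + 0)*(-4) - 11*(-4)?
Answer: -50716552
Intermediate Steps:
f = 28 (f = 4*(-4) + 44 = -16 + 44 = 28)
(f + (154 - 270)*(-646 + 115))*(-823) = (28 + (154 - 270)*(-646 + 115))*(-823) = (28 - 116*(-531))*(-823) = (28 + 61596)*(-823) = 61624*(-823) = -50716552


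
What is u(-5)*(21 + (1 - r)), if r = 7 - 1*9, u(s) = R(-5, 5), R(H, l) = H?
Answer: -120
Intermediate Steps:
u(s) = -5
r = -2 (r = 7 - 9 = -2)
u(-5)*(21 + (1 - r)) = -5*(21 + (1 - 1*(-2))) = -5*(21 + (1 + 2)) = -5*(21 + 3) = -5*24 = -120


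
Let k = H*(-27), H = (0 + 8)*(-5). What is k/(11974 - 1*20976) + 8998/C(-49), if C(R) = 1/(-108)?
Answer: -4374000324/4501 ≈ -9.7178e+5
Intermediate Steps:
H = -40 (H = 8*(-5) = -40)
C(R) = -1/108
k = 1080 (k = -40*(-27) = 1080)
k/(11974 - 1*20976) + 8998/C(-49) = 1080/(11974 - 1*20976) + 8998/(-1/108) = 1080/(11974 - 20976) + 8998*(-108) = 1080/(-9002) - 971784 = 1080*(-1/9002) - 971784 = -540/4501 - 971784 = -4374000324/4501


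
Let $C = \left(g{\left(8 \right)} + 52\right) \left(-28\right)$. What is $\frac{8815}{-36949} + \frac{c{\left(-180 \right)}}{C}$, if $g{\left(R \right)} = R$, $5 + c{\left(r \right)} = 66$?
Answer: $- \frac{17063089}{62074320} \approx -0.27488$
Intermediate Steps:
$c{\left(r \right)} = 61$ ($c{\left(r \right)} = -5 + 66 = 61$)
$C = -1680$ ($C = \left(8 + 52\right) \left(-28\right) = 60 \left(-28\right) = -1680$)
$\frac{8815}{-36949} + \frac{c{\left(-180 \right)}}{C} = \frac{8815}{-36949} + \frac{61}{-1680} = 8815 \left(- \frac{1}{36949}\right) + 61 \left(- \frac{1}{1680}\right) = - \frac{8815}{36949} - \frac{61}{1680} = - \frac{17063089}{62074320}$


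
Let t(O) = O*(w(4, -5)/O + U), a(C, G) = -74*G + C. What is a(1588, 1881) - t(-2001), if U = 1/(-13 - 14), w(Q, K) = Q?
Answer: -1239157/9 ≈ -1.3768e+5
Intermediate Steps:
U = -1/27 (U = 1/(-27) = -1/27 ≈ -0.037037)
a(C, G) = C - 74*G
t(O) = O*(-1/27 + 4/O) (t(O) = O*(4/O - 1/27) = O*(-1/27 + 4/O))
a(1588, 1881) - t(-2001) = (1588 - 74*1881) - (4 - 1/27*(-2001)) = (1588 - 139194) - (4 + 667/9) = -137606 - 1*703/9 = -137606 - 703/9 = -1239157/9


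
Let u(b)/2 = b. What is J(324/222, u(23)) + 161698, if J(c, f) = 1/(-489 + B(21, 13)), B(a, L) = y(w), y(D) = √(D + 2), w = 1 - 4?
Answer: 38665548667/239122 - I/239122 ≈ 1.617e+5 - 4.182e-6*I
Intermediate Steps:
w = -3
y(D) = √(2 + D)
B(a, L) = I (B(a, L) = √(2 - 3) = √(-1) = I)
u(b) = 2*b
J(c, f) = (-489 - I)/239122 (J(c, f) = 1/(-489 + I) = (-489 - I)/239122)
J(324/222, u(23)) + 161698 = (-489/239122 - I/239122) + 161698 = 38665548667/239122 - I/239122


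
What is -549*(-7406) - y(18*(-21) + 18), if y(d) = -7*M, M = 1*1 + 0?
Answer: 4065901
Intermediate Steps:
M = 1 (M = 1 + 0 = 1)
y(d) = -7 (y(d) = -7*1 = -7)
-549*(-7406) - y(18*(-21) + 18) = -549*(-7406) - 1*(-7) = 4065894 + 7 = 4065901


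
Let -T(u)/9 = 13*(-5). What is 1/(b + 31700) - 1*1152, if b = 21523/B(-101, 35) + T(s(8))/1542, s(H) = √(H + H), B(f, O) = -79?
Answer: -1470139485410/1276162783 ≈ -1152.0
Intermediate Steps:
s(H) = √2*√H (s(H) = √(2*H) = √2*√H)
T(u) = 585 (T(u) = -117*(-5) = -9*(-65) = 585)
b = -11047417/40606 (b = 21523/(-79) + 585/1542 = 21523*(-1/79) + 585*(1/1542) = -21523/79 + 195/514 = -11047417/40606 ≈ -272.06)
1/(b + 31700) - 1*1152 = 1/(-11047417/40606 + 31700) - 1*1152 = 1/(1276162783/40606) - 1152 = 40606/1276162783 - 1152 = -1470139485410/1276162783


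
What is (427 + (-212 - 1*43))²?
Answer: 29584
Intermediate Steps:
(427 + (-212 - 1*43))² = (427 + (-212 - 43))² = (427 - 255)² = 172² = 29584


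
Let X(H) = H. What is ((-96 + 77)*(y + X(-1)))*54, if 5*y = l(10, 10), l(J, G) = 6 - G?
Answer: 9234/5 ≈ 1846.8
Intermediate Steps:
y = -4/5 (y = (6 - 1*10)/5 = (6 - 10)/5 = (1/5)*(-4) = -4/5 ≈ -0.80000)
((-96 + 77)*(y + X(-1)))*54 = ((-96 + 77)*(-4/5 - 1))*54 = -19*(-9/5)*54 = (171/5)*54 = 9234/5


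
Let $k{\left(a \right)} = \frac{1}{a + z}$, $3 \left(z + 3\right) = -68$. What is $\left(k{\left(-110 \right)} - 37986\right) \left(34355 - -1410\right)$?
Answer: $- \frac{552937808325}{407} \approx -1.3586 \cdot 10^{9}$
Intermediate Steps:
$z = - \frac{77}{3}$ ($z = -3 + \frac{1}{3} \left(-68\right) = -3 - \frac{68}{3} = - \frac{77}{3} \approx -25.667$)
$k{\left(a \right)} = \frac{1}{- \frac{77}{3} + a}$ ($k{\left(a \right)} = \frac{1}{a - \frac{77}{3}} = \frac{1}{- \frac{77}{3} + a}$)
$\left(k{\left(-110 \right)} - 37986\right) \left(34355 - -1410\right) = \left(\frac{3}{-77 + 3 \left(-110\right)} - 37986\right) \left(34355 - -1410\right) = \left(\frac{3}{-77 - 330} - 37986\right) \left(34355 + 1410\right) = \left(\frac{3}{-407} - 37986\right) 35765 = \left(3 \left(- \frac{1}{407}\right) - 37986\right) 35765 = \left(- \frac{3}{407} - 37986\right) 35765 = \left(- \frac{15460305}{407}\right) 35765 = - \frac{552937808325}{407}$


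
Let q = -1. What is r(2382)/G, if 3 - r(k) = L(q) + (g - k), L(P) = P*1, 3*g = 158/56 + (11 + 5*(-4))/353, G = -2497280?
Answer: -70722037/74049346560 ≈ -0.00095507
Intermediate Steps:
g = 27635/29652 (g = (158/56 + (11 + 5*(-4))/353)/3 = (158*(1/56) + (11 - 20)*(1/353))/3 = (79/28 - 9*1/353)/3 = (79/28 - 9/353)/3 = (1/3)*(27635/9884) = 27635/29652 ≈ 0.93198)
L(P) = P
r(k) = 90973/29652 + k (r(k) = 3 - (-1 + (27635/29652 - k)) = 3 - (-2017/29652 - k) = 3 + (2017/29652 + k) = 90973/29652 + k)
r(2382)/G = (90973/29652 + 2382)/(-2497280) = (70722037/29652)*(-1/2497280) = -70722037/74049346560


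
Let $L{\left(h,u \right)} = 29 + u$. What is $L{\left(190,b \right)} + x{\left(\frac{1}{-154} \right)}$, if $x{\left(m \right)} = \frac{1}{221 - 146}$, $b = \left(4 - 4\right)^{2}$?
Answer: $\frac{2176}{75} \approx 29.013$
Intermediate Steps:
$b = 0$ ($b = 0^{2} = 0$)
$x{\left(m \right)} = \frac{1}{75}$
$L{\left(190,b \right)} + x{\left(\frac{1}{-154} \right)} = \left(29 + 0\right) + \frac{1}{75} = 29 + \frac{1}{75} = \frac{2176}{75}$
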